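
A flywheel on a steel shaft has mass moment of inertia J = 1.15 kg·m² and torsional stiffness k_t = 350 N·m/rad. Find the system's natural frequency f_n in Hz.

2.78 Hz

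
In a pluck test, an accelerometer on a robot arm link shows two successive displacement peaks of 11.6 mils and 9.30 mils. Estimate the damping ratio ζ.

0.0352

Logarithmic decrement δ = (1/n)·ln(x₀/x_n) = (1/1)·ln(11.6/9.30) = (1/1)·ln(1.247) = 0.2210.
ζ = δ/√(4π² + δ²) = 0.2210/√(39.48 + 0.0488) = 0.2210/6.287 = 0.03515.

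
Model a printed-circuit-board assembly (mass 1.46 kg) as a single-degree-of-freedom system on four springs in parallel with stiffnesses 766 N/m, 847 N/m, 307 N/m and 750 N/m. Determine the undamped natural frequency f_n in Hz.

6.81 Hz

Parallel springs add: k_eq = 766 + 847 + 307 + 750 = 2670 N/m.
ω_n = √(k_eq/m) = √(2670/1.46) = √1829 = 42.76 rad/s.
f_n = ω_n/(2π) = 42.76/6.283 = 6.806 Hz.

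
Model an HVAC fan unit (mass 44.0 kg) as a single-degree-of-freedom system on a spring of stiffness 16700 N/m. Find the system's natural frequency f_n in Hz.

ω_n = √(k/m) = √(16700/44.0) = √379.5 = 19.48 rad/s.
f_n = ω_n/(2π) = 19.48/6.283 = 3.101 Hz.

3.10 Hz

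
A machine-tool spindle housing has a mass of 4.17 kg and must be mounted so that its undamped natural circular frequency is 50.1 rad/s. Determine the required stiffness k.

10500 N/m

k = m·ω_n² = 4.17 × 50.10² = 4.17 × 2510 = 10470 N/m.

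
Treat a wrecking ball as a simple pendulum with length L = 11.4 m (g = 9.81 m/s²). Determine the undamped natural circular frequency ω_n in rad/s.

For a simple pendulum ω_n = √(g/L) = √(9.81/11.4) = √0.8605 = 0.9276 rad/s.

0.928 rad/s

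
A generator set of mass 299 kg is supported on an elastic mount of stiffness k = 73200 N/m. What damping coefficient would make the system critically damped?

c_c = 2√(k·m) = 2√(73200 × 299) = 2 × 4678 = 9357 N·s/m.

9360 N·s/m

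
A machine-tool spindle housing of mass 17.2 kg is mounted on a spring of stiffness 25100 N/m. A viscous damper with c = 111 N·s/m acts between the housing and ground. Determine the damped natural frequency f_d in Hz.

ω_n = √(k/m) = √(25100/17.2) = 38.20 rad/s.
Critical damping c_c = 2√(k·m) = 2√(25100 × 17.2) = 1314 N·s/m, so ζ = c/c_c = 111/1314 = 0.08447.
ω_d = ω_n√(1 − ζ²) = 38.20 × √(1 − 0.00713) = 38.06 rad/s.
f_d = ω_d/(2π) = 6.058 Hz.

6.06 Hz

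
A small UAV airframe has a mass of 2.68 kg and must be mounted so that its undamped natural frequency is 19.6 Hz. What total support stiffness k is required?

40600 N/m

ω_n = 2πf_n = 2π × 19.6 = 123.2 rad/s.
k = m·ω_n² = 2.68 × 123.2² = 2.68 × 15170 = 40640 N/m.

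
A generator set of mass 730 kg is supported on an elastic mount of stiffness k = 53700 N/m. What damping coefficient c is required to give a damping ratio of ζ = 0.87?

c_c = 2√(k·m) = 2√(53700 × 730) = 12520 N·s/m.
c = ζ·c_c = 0.87 × 12520 = 10890 N·s/m.

10900 N·s/m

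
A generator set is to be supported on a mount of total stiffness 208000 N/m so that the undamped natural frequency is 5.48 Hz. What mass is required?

175 kg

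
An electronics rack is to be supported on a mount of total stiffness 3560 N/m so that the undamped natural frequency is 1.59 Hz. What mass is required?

35.7 kg

ω_n = 2πf_n = 2π × 1.59 = 9.990 rad/s.
m = k/ω_n² = 3560/9.990² = 3560/99.81 = 35.67 kg.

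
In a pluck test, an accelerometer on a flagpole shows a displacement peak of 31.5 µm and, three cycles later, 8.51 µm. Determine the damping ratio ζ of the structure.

0.0693

Logarithmic decrement δ = (1/n)·ln(x₀/x_n) = (1/3)·ln(31.5/8.51) = (1/3)·ln(3.702) = 0.4362.
ζ = δ/√(4π² + δ²) = 0.4362/√(39.48 + 0.190) = 0.4362/6.298 = 0.06926.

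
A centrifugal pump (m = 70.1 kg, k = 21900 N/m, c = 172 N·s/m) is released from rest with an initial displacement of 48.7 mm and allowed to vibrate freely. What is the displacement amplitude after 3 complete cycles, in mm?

ζ = c/(2√(km)) = 172/(2√(21900 × 70.1)) = 172/2478 = 0.06941.
Logarithmic decrement δ = 2πζ/√(1 − ζ²) = 2π × 0.06941/√(1 − 0.00482) = 0.4372.
After n cycles, x_n/x₀ = e^(−nδ), so x_3 = 48.7 × e^(−3 × 0.4372) = 48.7 × 0.2694 = 13.12 mm.

13.1 mm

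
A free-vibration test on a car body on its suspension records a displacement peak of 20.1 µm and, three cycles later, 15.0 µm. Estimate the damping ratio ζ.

0.0155

Logarithmic decrement δ = (1/n)·ln(x₀/x_n) = (1/3)·ln(20.1/15.0) = (1/3)·ln(1.340) = 0.09756.
ζ = δ/√(4π² + δ²) = 0.09756/√(39.48 + 0.00952) = 0.09756/6.284 = 0.01552.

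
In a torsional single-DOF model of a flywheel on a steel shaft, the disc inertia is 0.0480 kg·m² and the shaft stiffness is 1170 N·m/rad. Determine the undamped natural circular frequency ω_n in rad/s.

ω_n = √(k_t/J) = √(1170/0.0480) = √24380 = 156.1 rad/s.

156 rad/s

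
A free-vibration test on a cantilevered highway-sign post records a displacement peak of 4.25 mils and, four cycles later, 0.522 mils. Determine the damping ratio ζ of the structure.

0.0831

Logarithmic decrement δ = (1/n)·ln(x₀/x_n) = (1/4)·ln(4.25/0.522) = (1/4)·ln(8.142) = 0.5243.
ζ = δ/√(4π² + δ²) = 0.5243/√(39.48 + 0.275) = 0.5243/6.305 = 0.08315.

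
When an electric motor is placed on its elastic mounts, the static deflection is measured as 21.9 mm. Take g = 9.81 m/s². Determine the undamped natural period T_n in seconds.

0.297 s

ω_n = √(g/δ_st) = √(9.81/0.0219) = √447.9 = 21.16 rad/s.
T_n = 2π/ω_n = 6.283/21.16 = 0.2969 s.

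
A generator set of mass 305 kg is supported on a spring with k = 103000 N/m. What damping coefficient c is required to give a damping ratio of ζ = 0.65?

c_c = 2√(k·m) = 2√(103000 × 305) = 11210 N·s/m.
c = ζ·c_c = 0.65 × 11210 = 7286 N·s/m.

7290 N·s/m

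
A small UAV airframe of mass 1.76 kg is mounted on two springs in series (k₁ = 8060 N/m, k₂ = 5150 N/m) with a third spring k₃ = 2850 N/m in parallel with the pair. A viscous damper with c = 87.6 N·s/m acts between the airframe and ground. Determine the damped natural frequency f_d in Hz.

Series pair: k_s = k₁k₂/(k₁+k₂) = (8060)(5150)/(8060 + 5150) = 3142 N/m. In parallel with k₃: k_eq = 3142 + 2850 = 5992 N/m.
ω_n = √(k_eq/m) = √(5992/1.76) = 58.35 rad/s.
Critical damping c_c = 2√(k_eq·m) = 2√(5992 × 1.76) = 205.4 N·s/m, so ζ = c/c_c = 87.6/205.4 = 0.4265.
ω_d = ω_n√(1 − ζ²) = 58.35 × √(1 − 0.182) = 52.78 rad/s.
f_d = ω_d/(2π) = 8.400 Hz.

8.40 Hz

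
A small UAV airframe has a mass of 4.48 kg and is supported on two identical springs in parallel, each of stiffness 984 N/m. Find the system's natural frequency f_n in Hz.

3.34 Hz

Parallel springs add: k_eq = 2 × 984 = 1968 N/m.
ω_n = √(k_eq/m) = √(1968/4.48) = √439.3 = 20.96 rad/s.
f_n = ω_n/(2π) = 20.96/6.283 = 3.336 Hz.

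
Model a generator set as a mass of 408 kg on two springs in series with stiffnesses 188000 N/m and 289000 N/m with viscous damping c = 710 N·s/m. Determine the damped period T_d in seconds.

Series springs: 1/k_eq = 1/188000 + 1/289000 = 8.779×10^-6, so k_eq = 113900 N/m.
ω_n = √(k_eq/m) = √(113900/408) = 16.71 rad/s.
Critical damping c_c = 2√(k_eq·m) = 2√(113900 × 408) = 13630 N·s/m, so ζ = c/c_c = 710/13630 = 0.05208.
ω_d = ω_n√(1 − ζ²) = 16.71 × √(1 − 0.00271) = 16.69 rad/s.
T_d = 2π/ω_d = 0.3766 s.

0.377 s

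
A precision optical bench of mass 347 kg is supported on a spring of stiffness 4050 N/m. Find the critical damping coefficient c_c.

c_c = 2√(k·m) = 2√(4050 × 347) = 2 × 1185 = 2371 N·s/m.

2370 N·s/m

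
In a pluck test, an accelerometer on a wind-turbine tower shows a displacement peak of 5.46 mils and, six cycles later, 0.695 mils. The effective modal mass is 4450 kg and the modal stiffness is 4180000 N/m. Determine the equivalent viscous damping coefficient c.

14900 N·s/m

Logarithmic decrement δ = (1/n)·ln(x₀/x_n) = (1/6)·ln(5.46/0.695) = (1/6)·ln(7.856) = 0.3435.
ζ = δ/√(4π² + δ²) = 0.3435/√(39.48 + 0.118) = 0.3435/6.293 = 0.05460.
c = ζ · 2√(km) = 0.05460 × 2√(4180000 × 4450) = 0.05460 × 272800 = 14890 N·s/m.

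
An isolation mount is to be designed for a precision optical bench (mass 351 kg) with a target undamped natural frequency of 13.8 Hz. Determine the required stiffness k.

ω_n = 2πf_n = 2π × 13.8 = 86.71 rad/s.
k = m·ω_n² = 351 × 86.71² = 351 × 7518 = 2639000 N/m.

2640000 N/m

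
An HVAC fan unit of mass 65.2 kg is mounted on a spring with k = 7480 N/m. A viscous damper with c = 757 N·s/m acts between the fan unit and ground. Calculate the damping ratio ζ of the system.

0.542

ω_n = √(k/m) = √(7480/65.2) = 10.71 rad/s.
Critical damping c_c = 2√(k·m) = 2√(7480 × 65.2) = 1397 N·s/m, so ζ = c/c_c = 757/1397 = 0.5420.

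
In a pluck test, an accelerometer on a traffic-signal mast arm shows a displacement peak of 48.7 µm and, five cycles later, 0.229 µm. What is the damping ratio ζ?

0.168

Logarithmic decrement δ = (1/n)·ln(x₀/x_n) = (1/5)·ln(48.7/0.229) = (1/5)·ln(212.7) = 1.072.
ζ = δ/√(4π² + δ²) = 1.072/√(39.48 + 1.15) = 1.072/6.374 = 0.1682.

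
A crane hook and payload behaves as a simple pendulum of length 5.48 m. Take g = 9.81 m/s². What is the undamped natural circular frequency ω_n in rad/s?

For a simple pendulum ω_n = √(g/L) = √(9.81/5.48) = √1.790 = 1.338 rad/s.

1.34 rad/s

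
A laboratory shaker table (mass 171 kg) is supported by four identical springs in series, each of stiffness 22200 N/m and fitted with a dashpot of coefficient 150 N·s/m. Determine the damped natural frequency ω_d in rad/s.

Series springs: 1/k_eq = 4/22200, so k_eq = 22200/4 = 5550 N/m.
ω_n = √(k_eq/m) = √(5550/171) = 5.697 rad/s.
Critical damping c_c = 2√(k_eq·m) = 2√(5550 × 171) = 1948 N·s/m, so ζ = c/c_c = 150/1948 = 0.07699.
ω_d = ω_n√(1 − ζ²) = 5.697 × √(1 − 0.00593) = 5.680 rad/s.

5.68 rad/s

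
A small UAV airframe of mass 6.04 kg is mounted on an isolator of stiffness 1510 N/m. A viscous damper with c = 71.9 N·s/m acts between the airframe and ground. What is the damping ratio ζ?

0.376

ω_n = √(k/m) = √(1510/6.04) = 15.81 rad/s.
Critical damping c_c = 2√(k·m) = 2√(1510 × 6.04) = 191.0 N·s/m, so ζ = c/c_c = 71.9/191.0 = 0.3764.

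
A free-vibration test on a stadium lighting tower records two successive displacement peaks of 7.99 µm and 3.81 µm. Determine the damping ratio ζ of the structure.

0.117

Logarithmic decrement δ = (1/n)·ln(x₀/x_n) = (1/1)·ln(7.99/3.81) = (1/1)·ln(2.097) = 0.7406.
ζ = δ/√(4π² + δ²) = 0.7406/√(39.48 + 0.548) = 0.7406/6.327 = 0.1171.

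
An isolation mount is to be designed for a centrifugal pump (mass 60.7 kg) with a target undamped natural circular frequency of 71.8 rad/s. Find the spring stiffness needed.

k = m·ω_n² = 60.7 × 71.80² = 60.7 × 5155 = 312900 N/m.

313000 N/m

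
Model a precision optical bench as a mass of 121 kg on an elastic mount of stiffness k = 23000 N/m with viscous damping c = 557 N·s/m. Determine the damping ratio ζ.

ω_n = √(k/m) = √(23000/121) = 13.79 rad/s.
Critical damping c_c = 2√(k·m) = 2√(23000 × 121) = 3336 N·s/m, so ζ = c/c_c = 557/3336 = 0.1669.

0.167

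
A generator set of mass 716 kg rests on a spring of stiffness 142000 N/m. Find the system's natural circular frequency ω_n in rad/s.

14.1 rad/s

ω_n = √(k/m) = √(142000/716) = √198.3 = 14.08 rad/s.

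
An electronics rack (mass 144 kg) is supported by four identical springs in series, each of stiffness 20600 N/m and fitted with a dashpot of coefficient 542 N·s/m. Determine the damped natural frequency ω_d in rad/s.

Series springs: 1/k_eq = 4/20600, so k_eq = 20600/4 = 5150 N/m.
ω_n = √(k_eq/m) = √(5150/144) = 5.980 rad/s.
Critical damping c_c = 2√(k_eq·m) = 2√(5150 × 144) = 1722 N·s/m, so ζ = c/c_c = 542/1722 = 0.3147.
ω_d = ω_n√(1 − ζ²) = 5.980 × √(1 − 0.0990) = 5.676 rad/s.

5.68 rad/s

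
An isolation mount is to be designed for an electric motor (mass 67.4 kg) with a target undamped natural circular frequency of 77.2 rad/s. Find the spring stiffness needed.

k = m·ω_n² = 67.4 × 77.20² = 67.4 × 5960 = 401700 N/m.

402000 N/m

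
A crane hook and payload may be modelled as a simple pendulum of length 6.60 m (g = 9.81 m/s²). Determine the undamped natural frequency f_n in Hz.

0.194 Hz

For a simple pendulum ω_n = √(g/L) = √(9.81/6.60) = √1.486 = 1.219 rad/s.
f_n = ω_n/(2π) = 1.219/6.283 = 0.1940 Hz.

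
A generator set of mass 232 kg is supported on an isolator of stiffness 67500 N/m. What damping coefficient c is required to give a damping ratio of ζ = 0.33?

c_c = 2√(k·m) = 2√(67500 × 232) = 7915 N·s/m.
c = ζ·c_c = 0.33 × 7915 = 2612 N·s/m.

2610 N·s/m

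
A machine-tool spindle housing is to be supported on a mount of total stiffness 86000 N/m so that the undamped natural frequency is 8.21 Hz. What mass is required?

32.3 kg

ω_n = 2πf_n = 2π × 8.21 = 51.58 rad/s.
m = k/ω_n² = 86000/51.58² = 86000/2661 = 32.32 kg.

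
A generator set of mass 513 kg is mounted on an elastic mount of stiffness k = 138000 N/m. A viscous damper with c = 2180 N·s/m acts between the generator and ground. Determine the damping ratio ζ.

ω_n = √(k/m) = √(138000/513) = 16.40 rad/s.
Critical damping c_c = 2√(k·m) = 2√(138000 × 513) = 16830 N·s/m, so ζ = c/c_c = 2180/16830 = 0.1295.

0.130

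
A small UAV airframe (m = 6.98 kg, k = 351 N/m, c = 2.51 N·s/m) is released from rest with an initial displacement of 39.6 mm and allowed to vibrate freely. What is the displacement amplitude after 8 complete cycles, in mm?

ζ = c/(2√(km)) = 2.51/(2√(351 × 6.98)) = 2.51/98.99 = 0.02535.
Logarithmic decrement δ = 2πζ/√(1 − ζ²) = 2π × 0.02535/√(1 − 0.000643) = 0.1594.
After n cycles, x_n/x₀ = e^(−nδ), so x_8 = 39.6 × e^(−8 × 0.1594) = 39.6 × 0.2795 = 11.07 mm.

11.1 mm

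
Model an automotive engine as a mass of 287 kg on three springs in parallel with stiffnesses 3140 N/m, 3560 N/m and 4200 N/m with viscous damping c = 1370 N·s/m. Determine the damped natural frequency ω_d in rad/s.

Parallel springs add: k_eq = 3140 + 3560 + 4200 = 10900 N/m.
ω_n = √(k_eq/m) = √(10900/287) = 6.163 rad/s.
Critical damping c_c = 2√(k_eq·m) = 2√(10900 × 287) = 3537 N·s/m, so ζ = c/c_c = 1370/3537 = 0.3873.
ω_d = ω_n√(1 − ζ²) = 6.163 × √(1 − 0.150) = 5.682 rad/s.

5.68 rad/s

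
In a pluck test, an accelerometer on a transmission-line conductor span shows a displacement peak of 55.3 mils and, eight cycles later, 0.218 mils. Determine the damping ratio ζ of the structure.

Logarithmic decrement δ = (1/n)·ln(x₀/x_n) = (1/8)·ln(55.3/0.218) = (1/8)·ln(253.7) = 0.6920.
ζ = δ/√(4π² + δ²) = 0.6920/√(39.48 + 0.479) = 0.6920/6.321 = 0.1095.

0.109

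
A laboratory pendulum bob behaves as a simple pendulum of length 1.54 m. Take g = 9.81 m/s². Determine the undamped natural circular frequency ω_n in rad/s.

2.52 rad/s

For a simple pendulum ω_n = √(g/L) = √(9.81/1.54) = √6.370 = 2.524 rad/s.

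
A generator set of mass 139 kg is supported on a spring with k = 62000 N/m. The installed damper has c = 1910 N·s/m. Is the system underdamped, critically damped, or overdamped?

underdamped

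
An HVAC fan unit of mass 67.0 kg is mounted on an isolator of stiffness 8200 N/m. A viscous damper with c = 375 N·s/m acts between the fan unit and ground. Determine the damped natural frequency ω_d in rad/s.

ω_n = √(k/m) = √(8200/67.0) = 11.06 rad/s.
Critical damping c_c = 2√(k·m) = 2√(8200 × 67.0) = 1482 N·s/m, so ζ = c/c_c = 375/1482 = 0.2530.
ω_d = ω_n√(1 − ζ²) = 11.06 × √(1 − 0.0640) = 10.70 rad/s.

10.7 rad/s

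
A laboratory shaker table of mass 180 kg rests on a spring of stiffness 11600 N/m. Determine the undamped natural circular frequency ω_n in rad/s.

8.03 rad/s

ω_n = √(k/m) = √(11600/180) = √64.44 = 8.028 rad/s.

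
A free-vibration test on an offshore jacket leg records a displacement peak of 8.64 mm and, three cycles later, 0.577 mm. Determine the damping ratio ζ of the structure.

Logarithmic decrement δ = (1/n)·ln(x₀/x_n) = (1/3)·ln(8.64/0.577) = (1/3)·ln(14.97) = 0.9021.
ζ = δ/√(4π² + δ²) = 0.9021/√(39.48 + 0.814) = 0.9021/6.348 = 0.1421.

0.142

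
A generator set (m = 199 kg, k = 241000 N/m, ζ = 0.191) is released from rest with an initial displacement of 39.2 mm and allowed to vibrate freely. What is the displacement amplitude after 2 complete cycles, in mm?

3.40 mm

Logarithmic decrement δ = 2πζ/√(1 − ζ²) = 2π × 0.1910/√(1 − 0.0365) = 1.223.
After n cycles, x_n/x₀ = e^(−nδ), so x_2 = 39.2 × e^(−2 × 1.223) = 39.2 × 0.08671 = 3.399 mm.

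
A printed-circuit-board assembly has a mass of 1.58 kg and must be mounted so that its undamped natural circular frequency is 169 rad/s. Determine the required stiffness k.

45100 N/m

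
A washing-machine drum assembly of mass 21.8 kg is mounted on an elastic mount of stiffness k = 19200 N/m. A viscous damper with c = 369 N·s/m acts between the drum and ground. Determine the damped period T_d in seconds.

ω_n = √(k/m) = √(19200/21.8) = 29.68 rad/s.
Critical damping c_c = 2√(k·m) = 2√(19200 × 21.8) = 1294 N·s/m, so ζ = c/c_c = 369/1294 = 0.2852.
ω_d = ω_n√(1 − ζ²) = 29.68 × √(1 − 0.0813) = 28.44 rad/s.
T_d = 2π/ω_d = 0.2209 s.

0.221 s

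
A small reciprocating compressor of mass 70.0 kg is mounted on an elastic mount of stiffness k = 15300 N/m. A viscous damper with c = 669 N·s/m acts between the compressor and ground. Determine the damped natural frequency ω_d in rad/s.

14.0 rad/s

ω_n = √(k/m) = √(15300/70.0) = 14.78 rad/s.
Critical damping c_c = 2√(k·m) = 2√(15300 × 70.0) = 2070 N·s/m, so ζ = c/c_c = 669/2070 = 0.3232.
ω_d = ω_n√(1 − ζ²) = 14.78 × √(1 − 0.104) = 13.99 rad/s.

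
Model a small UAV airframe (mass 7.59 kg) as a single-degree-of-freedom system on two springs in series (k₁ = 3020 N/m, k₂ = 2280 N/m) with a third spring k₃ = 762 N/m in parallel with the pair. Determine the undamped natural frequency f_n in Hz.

Series pair: k_s = k₁k₂/(k₁+k₂) = (3020)(2280)/(3020 + 2280) = 1299 N/m. In parallel with k₃: k_eq = 1299 + 762 = 2061 N/m.
ω_n = √(k_eq/m) = √(2061/7.59) = √271.6 = 16.48 rad/s.
f_n = ω_n/(2π) = 16.48/6.283 = 2.623 Hz.

2.62 Hz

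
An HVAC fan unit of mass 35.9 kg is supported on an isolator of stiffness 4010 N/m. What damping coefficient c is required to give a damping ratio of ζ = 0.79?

599 N·s/m

c_c = 2√(k·m) = 2√(4010 × 35.9) = 758.8 N·s/m.
c = ζ·c_c = 0.79 × 758.8 = 599.5 N·s/m.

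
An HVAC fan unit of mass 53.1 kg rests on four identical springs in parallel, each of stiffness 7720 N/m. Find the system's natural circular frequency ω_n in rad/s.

24.1 rad/s

Parallel springs add: k_eq = 4 × 7720 = 30880 N/m.
ω_n = √(k_eq/m) = √(30880/53.1) = √581.5 = 24.12 rad/s.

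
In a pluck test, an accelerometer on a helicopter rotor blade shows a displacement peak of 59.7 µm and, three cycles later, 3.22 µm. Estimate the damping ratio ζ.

0.153

Logarithmic decrement δ = (1/n)·ln(x₀/x_n) = (1/3)·ln(59.7/3.22) = (1/3)·ln(18.54) = 0.9733.
ζ = δ/√(4π² + δ²) = 0.9733/√(39.48 + 0.947) = 0.9733/6.358 = 0.1531.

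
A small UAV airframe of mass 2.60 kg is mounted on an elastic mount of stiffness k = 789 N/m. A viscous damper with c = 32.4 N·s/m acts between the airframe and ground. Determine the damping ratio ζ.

0.358

ω_n = √(k/m) = √(789.0/2.60) = 17.42 rad/s.
Critical damping c_c = 2√(k·m) = 2√(789.0 × 2.60) = 90.58 N·s/m, so ζ = c/c_c = 32.4/90.58 = 0.3577.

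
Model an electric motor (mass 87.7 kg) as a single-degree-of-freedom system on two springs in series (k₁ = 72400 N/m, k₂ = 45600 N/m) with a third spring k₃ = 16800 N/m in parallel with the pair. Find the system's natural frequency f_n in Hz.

Series pair: k_s = k₁k₂/(k₁+k₂) = (72400)(45600)/(72400 + 45600) = 27980 N/m. In parallel with k₃: k_eq = 27980 + 16800 = 44780 N/m.
ω_n = √(k_eq/m) = √(44780/87.7) = √510.6 = 22.60 rad/s.
f_n = ω_n/(2π) = 22.60/6.283 = 3.596 Hz.

3.60 Hz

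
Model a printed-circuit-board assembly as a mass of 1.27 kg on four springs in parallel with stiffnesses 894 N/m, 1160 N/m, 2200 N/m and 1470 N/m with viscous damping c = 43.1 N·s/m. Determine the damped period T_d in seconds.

Parallel springs add: k_eq = 894 + 1160 + 2200 + 1470 = 5724 N/m.
ω_n = √(k_eq/m) = √(5724/1.27) = 67.13 rad/s.
Critical damping c_c = 2√(k_eq·m) = 2√(5724 × 1.27) = 170.5 N·s/m, so ζ = c/c_c = 43.1/170.5 = 0.2528.
ω_d = ω_n√(1 − ζ²) = 67.13 × √(1 − 0.0639) = 64.96 rad/s.
T_d = 2π/ω_d = 0.09673 s.

0.0967 s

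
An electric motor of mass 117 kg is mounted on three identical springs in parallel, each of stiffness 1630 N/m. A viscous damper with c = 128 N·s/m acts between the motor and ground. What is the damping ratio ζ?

0.0846

Parallel springs add: k_eq = 3 × 1630 = 4890 N/m.
ω_n = √(k_eq/m) = √(4890/117) = 6.465 rad/s.
Critical damping c_c = 2√(k_eq·m) = 2√(4890 × 117) = 1513 N·s/m, so ζ = c/c_c = 128/1513 = 0.08461.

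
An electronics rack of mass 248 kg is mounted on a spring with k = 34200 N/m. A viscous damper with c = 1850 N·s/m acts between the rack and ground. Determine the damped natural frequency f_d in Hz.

1.77 Hz

ω_n = √(k/m) = √(34200/248) = 11.74 rad/s.
Critical damping c_c = 2√(k·m) = 2√(34200 × 248) = 5825 N·s/m, so ζ = c/c_c = 1850/5825 = 0.3176.
ω_d = ω_n√(1 − ζ²) = 11.74 × √(1 − 0.101) = 11.14 rad/s.
f_d = ω_d/(2π) = 1.772 Hz.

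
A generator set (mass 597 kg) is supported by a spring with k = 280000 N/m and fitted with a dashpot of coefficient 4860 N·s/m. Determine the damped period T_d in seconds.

ω_n = √(k/m) = √(280000/597) = 21.66 rad/s.
Critical damping c_c = 2√(k·m) = 2√(280000 × 597) = 25860 N·s/m, so ζ = c/c_c = 4860/25860 = 0.1879.
ω_d = ω_n√(1 − ζ²) = 21.66 × √(1 − 0.0353) = 21.27 rad/s.
T_d = 2π/ω_d = 0.2954 s.

0.295 s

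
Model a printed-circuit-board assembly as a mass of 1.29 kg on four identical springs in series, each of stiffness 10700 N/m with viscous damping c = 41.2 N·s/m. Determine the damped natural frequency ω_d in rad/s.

42.6 rad/s

Series springs: 1/k_eq = 4/10700, so k_eq = 10700/4 = 2675 N/m.
ω_n = √(k_eq/m) = √(2675/1.29) = 45.54 rad/s.
Critical damping c_c = 2√(k_eq·m) = 2√(2675 × 1.29) = 117.5 N·s/m, so ζ = c/c_c = 41.2/117.5 = 0.3507.
ω_d = ω_n√(1 − ζ²) = 45.54 × √(1 − 0.123) = 42.65 rad/s.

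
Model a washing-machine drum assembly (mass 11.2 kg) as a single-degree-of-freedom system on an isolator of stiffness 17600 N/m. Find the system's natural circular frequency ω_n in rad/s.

ω_n = √(k/m) = √(17600/11.2) = √1571 = 39.64 rad/s.

39.6 rad/s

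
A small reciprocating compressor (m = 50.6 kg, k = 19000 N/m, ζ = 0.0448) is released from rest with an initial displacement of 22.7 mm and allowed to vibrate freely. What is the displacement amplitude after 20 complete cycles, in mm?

Logarithmic decrement δ = 2πζ/√(1 − ζ²) = 2π × 0.04480/√(1 − 0.00201) = 0.2818.
After n cycles, x_n/x₀ = e^(−nδ), so x_20 = 22.7 × e^(−20 × 0.2818) = 22.7 × 0.003569 = 0.08102 mm.

0.0810 mm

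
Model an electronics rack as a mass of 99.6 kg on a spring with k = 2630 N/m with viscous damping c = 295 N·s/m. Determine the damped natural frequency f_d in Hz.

0.783 Hz

ω_n = √(k/m) = √(2630/99.6) = 5.139 rad/s.
Critical damping c_c = 2√(k·m) = 2√(2630 × 99.6) = 1024 N·s/m, so ζ = c/c_c = 295/1024 = 0.2882.
ω_d = ω_n√(1 − ζ²) = 5.139 × √(1 − 0.0831) = 4.921 rad/s.
f_d = ω_d/(2π) = 0.7831 Hz.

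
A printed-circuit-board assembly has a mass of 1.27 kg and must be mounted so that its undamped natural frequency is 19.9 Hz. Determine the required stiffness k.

19900 N/m

ω_n = 2πf_n = 2π × 19.9 = 125.0 rad/s.
k = m·ω_n² = 1.27 × 125.0² = 1.27 × 15630 = 19850 N/m.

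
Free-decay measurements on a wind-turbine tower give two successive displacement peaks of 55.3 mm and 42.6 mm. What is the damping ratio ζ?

0.0415

Logarithmic decrement δ = (1/n)·ln(x₀/x_n) = (1/1)·ln(55.3/42.6) = (1/1)·ln(1.298) = 0.2609.
ζ = δ/√(4π² + δ²) = 0.2609/√(39.48 + 0.0681) = 0.2609/6.289 = 0.04149.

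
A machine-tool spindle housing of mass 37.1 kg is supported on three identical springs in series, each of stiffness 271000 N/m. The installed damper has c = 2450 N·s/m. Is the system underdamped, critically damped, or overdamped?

underdamped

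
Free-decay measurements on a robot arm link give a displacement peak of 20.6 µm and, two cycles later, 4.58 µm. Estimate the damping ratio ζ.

Logarithmic decrement δ = (1/n)·ln(x₀/x_n) = (1/2)·ln(20.6/4.58) = (1/2)·ln(4.498) = 0.7518.
ζ = δ/√(4π² + δ²) = 0.7518/√(39.48 + 0.565) = 0.7518/6.328 = 0.1188.

0.119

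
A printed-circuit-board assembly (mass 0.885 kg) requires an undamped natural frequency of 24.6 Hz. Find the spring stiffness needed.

ω_n = 2πf_n = 2π × 24.6 = 154.6 rad/s.
k = m·ω_n² = 0.885 × 154.6² = 0.885 × 23890 = 21140 N/m.

21100 N/m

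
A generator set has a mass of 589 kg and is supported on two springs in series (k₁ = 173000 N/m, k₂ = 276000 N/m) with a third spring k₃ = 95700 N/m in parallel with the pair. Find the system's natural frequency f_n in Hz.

2.95 Hz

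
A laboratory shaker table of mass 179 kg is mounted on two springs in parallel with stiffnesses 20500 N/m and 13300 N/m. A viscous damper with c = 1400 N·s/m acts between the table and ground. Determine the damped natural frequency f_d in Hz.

2.10 Hz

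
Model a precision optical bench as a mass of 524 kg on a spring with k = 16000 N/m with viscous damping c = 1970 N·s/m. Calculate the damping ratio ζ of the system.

ω_n = √(k/m) = √(16000/524) = 5.526 rad/s.
Critical damping c_c = 2√(k·m) = 2√(16000 × 524) = 5791 N·s/m, so ζ = c/c_c = 1970/5791 = 0.3402.

0.340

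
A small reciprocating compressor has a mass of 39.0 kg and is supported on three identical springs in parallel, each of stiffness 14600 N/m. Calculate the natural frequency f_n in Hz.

5.33 Hz

Parallel springs add: k_eq = 3 × 14600 = 43800 N/m.
ω_n = √(k_eq/m) = √(43800/39.0) = √1123 = 33.51 rad/s.
f_n = ω_n/(2π) = 33.51/6.283 = 5.334 Hz.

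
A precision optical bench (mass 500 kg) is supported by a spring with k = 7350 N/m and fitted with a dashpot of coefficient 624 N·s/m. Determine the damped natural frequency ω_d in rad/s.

ω_n = √(k/m) = √(7350/500) = 3.834 rad/s.
Critical damping c_c = 2√(k·m) = 2√(7350 × 500) = 3834 N·s/m, so ζ = c/c_c = 624/3834 = 0.1628.
ω_d = ω_n√(1 − ζ²) = 3.834 × √(1 − 0.0265) = 3.783 rad/s.

3.78 rad/s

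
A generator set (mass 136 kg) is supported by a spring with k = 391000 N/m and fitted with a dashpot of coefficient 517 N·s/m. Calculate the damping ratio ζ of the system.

ω_n = √(k/m) = √(391000/136) = 53.62 rad/s.
Critical damping c_c = 2√(k·m) = 2√(391000 × 136) = 14580 N·s/m, so ζ = c/c_c = 517/14580 = 0.03545.

0.0354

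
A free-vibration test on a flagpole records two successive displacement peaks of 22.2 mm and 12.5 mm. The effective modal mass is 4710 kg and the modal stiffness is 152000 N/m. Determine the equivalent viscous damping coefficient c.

4870 N·s/m

Logarithmic decrement δ = (1/n)·ln(x₀/x_n) = (1/1)·ln(22.2/12.5) = (1/1)·ln(1.776) = 0.5744.
ζ = δ/√(4π² + δ²) = 0.5744/√(39.48 + 0.330) = 0.5744/6.309 = 0.09103.
c = ζ · 2√(km) = 0.09103 × 2√(152000 × 4710) = 0.09103 × 53510 = 4871 N·s/m.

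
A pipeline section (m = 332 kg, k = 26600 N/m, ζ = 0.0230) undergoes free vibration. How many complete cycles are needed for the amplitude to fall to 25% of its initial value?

10 cycles

Logarithmic decrement δ = 2πζ/√(1 − ζ²) = 2π × 0.02300/√(1 − 0.000529) = 0.1446.
x_n/x₀ = e^(−nδ) ≤ 0.25; take ln: n ≥ ln(1/0.25)/δ = 1.386/0.1446 = 9.590.
So 10 complete cycles are required.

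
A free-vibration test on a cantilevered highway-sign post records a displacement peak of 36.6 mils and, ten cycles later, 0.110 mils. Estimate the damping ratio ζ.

0.0920

Logarithmic decrement δ = (1/n)·ln(x₀/x_n) = (1/10)·ln(36.6/0.110) = (1/10)·ln(332.7) = 0.5807.
ζ = δ/√(4π² + δ²) = 0.5807/√(39.48 + 0.337) = 0.5807/6.310 = 0.09203.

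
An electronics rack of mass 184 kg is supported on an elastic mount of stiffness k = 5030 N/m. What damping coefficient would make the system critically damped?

c_c = 2√(k·m) = 2√(5030 × 184) = 2 × 962.0 = 1924 N·s/m.

1920 N·s/m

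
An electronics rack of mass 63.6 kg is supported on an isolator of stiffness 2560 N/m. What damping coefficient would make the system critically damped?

c_c = 2√(k·m) = 2√(2560 × 63.6) = 2 × 403.5 = 807.0 N·s/m.

807 N·s/m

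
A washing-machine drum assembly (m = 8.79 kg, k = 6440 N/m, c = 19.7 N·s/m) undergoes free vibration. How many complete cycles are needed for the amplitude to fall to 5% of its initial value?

ζ = c/(2√(km)) = 19.7/(2√(6440 × 8.79)) = 19.7/475.8 = 0.04140.
Logarithmic decrement δ = 2πζ/√(1 − ζ²) = 2π × 0.04140/√(1 − 0.00171) = 0.2603.
x_n/x₀ = e^(−nδ) ≤ 0.05; take ln: n ≥ ln(1/0.05)/δ = 2.996/0.2603 = 11.51.
So 12 complete cycles are required.

12 cycles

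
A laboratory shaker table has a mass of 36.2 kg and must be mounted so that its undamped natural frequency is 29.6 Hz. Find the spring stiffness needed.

ω_n = 2πf_n = 2π × 29.6 = 186.0 rad/s.
k = m·ω_n² = 36.2 × 186.0² = 36.2 × 34590 = 1252000 N/m.

1250000 N/m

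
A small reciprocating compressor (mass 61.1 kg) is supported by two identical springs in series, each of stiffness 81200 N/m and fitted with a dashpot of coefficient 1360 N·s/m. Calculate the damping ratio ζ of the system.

Series springs: 1/k_eq = 2/81200, so k_eq = 81200/2 = 40600 N/m.
ω_n = √(k_eq/m) = √(40600/61.1) = 25.78 rad/s.
Critical damping c_c = 2√(k_eq·m) = 2√(40600 × 61.1) = 3150 N·s/m, so ζ = c/c_c = 1360/3150 = 0.4317.

0.432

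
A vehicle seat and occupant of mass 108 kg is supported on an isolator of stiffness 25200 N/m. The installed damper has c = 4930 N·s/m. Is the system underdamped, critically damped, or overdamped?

c_c = 2√(k·m) = 3299 N·s/m; ζ = c/c_c = 4930/3299 = 1.49.
Since ζ > 1 the system is overdamped.

overdamped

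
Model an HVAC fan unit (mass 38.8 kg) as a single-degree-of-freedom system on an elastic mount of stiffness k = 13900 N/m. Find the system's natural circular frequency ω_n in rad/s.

ω_n = √(k/m) = √(13900/38.8) = √358.2 = 18.93 rad/s.

18.9 rad/s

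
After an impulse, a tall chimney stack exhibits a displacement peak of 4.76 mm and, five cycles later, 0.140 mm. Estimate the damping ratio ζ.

Logarithmic decrement δ = (1/n)·ln(x₀/x_n) = (1/5)·ln(4.76/0.140) = (1/5)·ln(34.00) = 0.7053.
ζ = δ/√(4π² + δ²) = 0.7053/√(39.48 + 0.497) = 0.7053/6.323 = 0.1115.

0.112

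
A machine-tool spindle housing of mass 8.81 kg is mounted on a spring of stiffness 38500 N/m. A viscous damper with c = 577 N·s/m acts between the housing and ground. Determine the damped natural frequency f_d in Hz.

9.14 Hz

ω_n = √(k/m) = √(38500/8.81) = 66.11 rad/s.
Critical damping c_c = 2√(k·m) = 2√(38500 × 8.81) = 1165 N·s/m, so ζ = c/c_c = 577/1165 = 0.4954.
ω_d = ω_n√(1 − ζ²) = 66.11 × √(1 − 0.245) = 57.43 rad/s.
f_d = ω_d/(2π) = 9.140 Hz.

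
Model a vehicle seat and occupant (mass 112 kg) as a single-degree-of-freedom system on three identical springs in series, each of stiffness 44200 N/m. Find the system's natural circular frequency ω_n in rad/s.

11.5 rad/s

Series springs: 1/k_eq = 3/44200, so k_eq = 44200/3 = 14730 N/m.
ω_n = √(k_eq/m) = √(14730/112) = √131.5 = 11.47 rad/s.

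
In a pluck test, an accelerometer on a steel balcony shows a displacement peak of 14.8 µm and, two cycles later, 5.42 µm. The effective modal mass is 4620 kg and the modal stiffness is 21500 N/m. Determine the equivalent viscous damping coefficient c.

1590 N·s/m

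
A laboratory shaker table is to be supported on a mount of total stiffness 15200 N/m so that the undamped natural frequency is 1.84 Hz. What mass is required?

114 kg

ω_n = 2πf_n = 2π × 1.84 = 11.56 rad/s.
m = k/ω_n² = 15200/11.56² = 15200/133.7 = 113.7 kg.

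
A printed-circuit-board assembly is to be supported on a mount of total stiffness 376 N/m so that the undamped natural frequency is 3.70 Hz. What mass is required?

0.696 kg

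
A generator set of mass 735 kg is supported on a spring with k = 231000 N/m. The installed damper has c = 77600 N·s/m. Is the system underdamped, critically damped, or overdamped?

c_c = 2√(k·m) = 26060 N·s/m; ζ = c/c_c = 77600/26060 = 2.98.
Since ζ > 1 the system is overdamped.

overdamped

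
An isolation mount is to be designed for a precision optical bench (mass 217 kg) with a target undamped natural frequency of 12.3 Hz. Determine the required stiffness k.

ω_n = 2πf_n = 2π × 12.3 = 77.28 rad/s.
k = m·ω_n² = 217 × 77.28² = 217 × 5973 = 1296000 N/m.

1300000 N/m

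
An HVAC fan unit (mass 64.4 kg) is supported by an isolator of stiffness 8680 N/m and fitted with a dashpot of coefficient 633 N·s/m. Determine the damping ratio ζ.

ω_n = √(k/m) = √(8680/64.4) = 11.61 rad/s.
Critical damping c_c = 2√(k·m) = 2√(8680 × 64.4) = 1495 N·s/m, so ζ = c/c_c = 633/1495 = 0.4233.

0.423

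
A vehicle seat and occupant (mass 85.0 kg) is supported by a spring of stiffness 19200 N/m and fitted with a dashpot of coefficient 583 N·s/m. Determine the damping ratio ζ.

0.228

ω_n = √(k/m) = √(19200/85.0) = 15.03 rad/s.
Critical damping c_c = 2√(k·m) = 2√(19200 × 85.0) = 2555 N·s/m, so ζ = c/c_c = 583/2555 = 0.2282.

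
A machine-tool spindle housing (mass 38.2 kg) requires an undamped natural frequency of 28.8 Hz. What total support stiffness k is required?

ω_n = 2πf_n = 2π × 28.8 = 181.0 rad/s.
k = m·ω_n² = 38.2 × 181.0² = 38.2 × 32740 = 1251000 N/m.

1250000 N/m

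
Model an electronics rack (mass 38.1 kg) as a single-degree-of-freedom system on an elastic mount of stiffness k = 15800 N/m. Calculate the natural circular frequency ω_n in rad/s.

ω_n = √(k/m) = √(15800/38.1) = √414.7 = 20.36 rad/s.

20.4 rad/s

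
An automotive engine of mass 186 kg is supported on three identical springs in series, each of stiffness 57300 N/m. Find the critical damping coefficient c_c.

3770 N·s/m

Series springs: 1/k_eq = 3/57300, so k_eq = 57300/3 = 19100 N/m.
c_c = 2√(k_eq·m) = 2√(19100 × 186) = 2 × 1885 = 3770 N·s/m.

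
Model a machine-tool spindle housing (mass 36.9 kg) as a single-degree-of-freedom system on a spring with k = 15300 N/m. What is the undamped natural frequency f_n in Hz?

3.24 Hz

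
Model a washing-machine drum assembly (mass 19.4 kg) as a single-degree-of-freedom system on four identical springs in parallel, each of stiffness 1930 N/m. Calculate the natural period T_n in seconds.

0.315 s

Parallel springs add: k_eq = 4 × 1930 = 7720 N/m.
ω_n = √(k_eq/m) = √(7720/19.4) = √397.9 = 19.95 rad/s.
T_n = 2π/ω_n = 6.283/19.95 = 0.3150 s.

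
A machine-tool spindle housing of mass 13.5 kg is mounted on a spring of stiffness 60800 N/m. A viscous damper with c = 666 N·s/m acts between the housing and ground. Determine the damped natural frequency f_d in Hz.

9.93 Hz

ω_n = √(k/m) = √(60800/13.5) = 67.11 rad/s.
Critical damping c_c = 2√(k·m) = 2√(60800 × 13.5) = 1812 N·s/m, so ζ = c/c_c = 666/1812 = 0.3676.
ω_d = ω_n√(1 − ζ²) = 67.11 × √(1 − 0.135) = 62.41 rad/s.
f_d = ω_d/(2π) = 9.933 Hz.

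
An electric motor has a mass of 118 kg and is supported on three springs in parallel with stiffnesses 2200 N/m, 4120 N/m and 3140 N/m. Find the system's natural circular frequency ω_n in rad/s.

8.95 rad/s

Parallel springs add: k_eq = 2200 + 4120 + 3140 = 9460 N/m.
ω_n = √(k_eq/m) = √(9460/118) = √80.17 = 8.954 rad/s.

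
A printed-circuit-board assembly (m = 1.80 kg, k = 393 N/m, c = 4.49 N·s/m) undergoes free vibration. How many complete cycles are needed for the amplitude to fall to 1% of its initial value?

ζ = c/(2√(km)) = 4.49/(2√(393 × 1.80)) = 4.49/53.19 = 0.08441.
Logarithmic decrement δ = 2πζ/√(1 − ζ²) = 2π × 0.08441/√(1 − 0.00712) = 0.5323.
x_n/x₀ = e^(−nδ) ≤ 0.01; take ln: n ≥ ln(1/0.01)/δ = 4.605/0.5323 = 8.652.
So 9 complete cycles are required.

9 cycles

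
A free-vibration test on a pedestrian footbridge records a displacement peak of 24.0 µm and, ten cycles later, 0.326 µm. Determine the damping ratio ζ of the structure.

Logarithmic decrement δ = (1/n)·ln(x₀/x_n) = (1/10)·ln(24.0/0.326) = (1/10)·ln(73.62) = 0.4299.
ζ = δ/√(4π² + δ²) = 0.4299/√(39.48 + 0.185) = 0.4299/6.298 = 0.06826.

0.0683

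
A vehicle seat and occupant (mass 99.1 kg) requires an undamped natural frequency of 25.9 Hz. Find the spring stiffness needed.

ω_n = 2πf_n = 2π × 25.9 = 162.7 rad/s.
k = m·ω_n² = 99.1 × 162.7² = 99.1 × 26480 = 2624000 N/m.

2620000 N/m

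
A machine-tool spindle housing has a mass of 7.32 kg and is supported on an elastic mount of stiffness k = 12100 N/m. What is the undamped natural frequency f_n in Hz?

6.47 Hz

ω_n = √(k/m) = √(12100/7.32) = √1653 = 40.66 rad/s.
f_n = ω_n/(2π) = 40.66/6.283 = 6.471 Hz.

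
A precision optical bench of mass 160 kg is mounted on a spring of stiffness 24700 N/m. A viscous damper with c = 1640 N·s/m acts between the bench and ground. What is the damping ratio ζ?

0.412

ω_n = √(k/m) = √(24700/160) = 12.42 rad/s.
Critical damping c_c = 2√(k·m) = 2√(24700 × 160) = 3976 N·s/m, so ζ = c/c_c = 1640/3976 = 0.4125.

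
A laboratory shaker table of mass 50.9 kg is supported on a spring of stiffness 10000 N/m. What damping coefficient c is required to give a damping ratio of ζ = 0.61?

870 N·s/m

c_c = 2√(k·m) = 2√(10000 × 50.9) = 1427 N·s/m.
c = ζ·c_c = 0.61 × 1427 = 870.4 N·s/m.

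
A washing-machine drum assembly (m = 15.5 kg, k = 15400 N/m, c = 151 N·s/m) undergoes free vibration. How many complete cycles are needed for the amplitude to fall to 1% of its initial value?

ζ = c/(2√(km)) = 151/(2√(15400 × 15.5)) = 151/977.1 = 0.1545.
Logarithmic decrement δ = 2πζ/√(1 − ζ²) = 2π × 0.1545/√(1 − 0.0239) = 0.9828.
x_n/x₀ = e^(−nδ) ≤ 0.01; take ln: n ≥ ln(1/0.01)/δ = 4.605/0.9828 = 4.686.
So 5 complete cycles are required.

5 cycles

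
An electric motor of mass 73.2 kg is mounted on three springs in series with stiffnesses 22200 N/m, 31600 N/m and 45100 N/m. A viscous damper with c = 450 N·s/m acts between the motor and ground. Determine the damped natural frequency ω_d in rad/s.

Series springs: 1/k_eq = 1/22200 + 1/31600 + 1/45100 = 9.886×10^-5, so k_eq = 10110 N/m.
ω_n = √(k_eq/m) = √(10110/73.2) = 11.76 rad/s.
Critical damping c_c = 2√(k_eq·m) = 2√(10110 × 73.2) = 1721 N·s/m, so ζ = c/c_c = 450/1721 = 0.2615.
ω_d = ω_n√(1 − ζ²) = 11.76 × √(1 − 0.0684) = 11.35 rad/s.

11.3 rad/s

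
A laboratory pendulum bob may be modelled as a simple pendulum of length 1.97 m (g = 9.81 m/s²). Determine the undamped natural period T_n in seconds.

For a simple pendulum ω_n = √(g/L) = √(9.81/1.97) = √4.980 = 2.232 rad/s.
T_n = 2π/ω_n = 6.283/2.232 = 2.816 s.

2.82 s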